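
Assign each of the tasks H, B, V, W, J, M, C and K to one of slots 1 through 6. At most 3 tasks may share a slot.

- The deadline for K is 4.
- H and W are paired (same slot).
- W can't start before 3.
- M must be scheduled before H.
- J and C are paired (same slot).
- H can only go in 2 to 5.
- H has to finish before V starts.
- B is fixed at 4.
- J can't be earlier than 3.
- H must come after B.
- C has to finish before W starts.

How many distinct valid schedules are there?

24

Splitting on J: it can be 3 (15), 4 (9). Listing each branch's schedules as (H, B, V, W, M, C, K):
J=3: (5,4,6,5,1,3,1) (5,4,6,5,1,3,2) (5,4,6,5,1,3,3) (5,4,6,5,1,3,4) (5,4,6,5,2,3,1) (5,4,6,5,2,3,2) (5,4,6,5,2,3,3) (5,4,6,5,2,3,4) (5,4,6,5,3,3,1) (5,4,6,5,3,3,2) (5,4,6,5,3,3,4) (5,4,6,5,4,3,1) (5,4,6,5,4,3,2) (5,4,6,5,4,3,3) (5,4,6,5,4,3,4) — 15.
J=4: (5,4,6,5,1,4,1) (5,4,6,5,1,4,2) (5,4,6,5,1,4,3) (5,4,6,5,2,4,1) (5,4,6,5,2,4,2) (5,4,6,5,2,4,3) (5,4,6,5,3,4,1) (5,4,6,5,3,4,2) (5,4,6,5,3,4,3) — 9.
Summing: 15 + 9 = 24.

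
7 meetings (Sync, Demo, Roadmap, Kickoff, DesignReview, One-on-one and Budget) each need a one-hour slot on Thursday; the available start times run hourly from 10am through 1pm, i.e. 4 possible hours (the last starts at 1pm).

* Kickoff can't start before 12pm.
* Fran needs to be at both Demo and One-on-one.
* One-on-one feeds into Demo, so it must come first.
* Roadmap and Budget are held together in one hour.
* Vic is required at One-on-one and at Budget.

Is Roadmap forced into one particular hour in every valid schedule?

Roadmap can be 10am (e.g. Kickoff -> 12pm, Demo -> 12pm, Sync -> 10am, DesignReview -> 10am, Roadmap -> 10am, Budget -> 10am, One-on-one -> 11am) or 11am (e.g. One-on-one in 10am, Sync in 10am, DesignReview in 10am, Kickoff in 12pm, Roadmap in 11am, Budget in 11am, Demo in 11am).

No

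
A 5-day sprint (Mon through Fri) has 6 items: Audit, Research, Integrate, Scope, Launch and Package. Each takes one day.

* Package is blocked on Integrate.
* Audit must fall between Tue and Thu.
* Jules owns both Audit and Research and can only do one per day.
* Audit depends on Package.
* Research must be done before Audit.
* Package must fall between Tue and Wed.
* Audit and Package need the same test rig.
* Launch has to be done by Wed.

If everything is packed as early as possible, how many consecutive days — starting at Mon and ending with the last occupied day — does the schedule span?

3 days

The precedence chain requires at least 3 distinct days.
3 works (last occupied day: Wed): for example Package -> Tue; Scope -> Mon; Audit -> Wed; Integrate -> Mon; Research -> Mon; Launch -> Mon.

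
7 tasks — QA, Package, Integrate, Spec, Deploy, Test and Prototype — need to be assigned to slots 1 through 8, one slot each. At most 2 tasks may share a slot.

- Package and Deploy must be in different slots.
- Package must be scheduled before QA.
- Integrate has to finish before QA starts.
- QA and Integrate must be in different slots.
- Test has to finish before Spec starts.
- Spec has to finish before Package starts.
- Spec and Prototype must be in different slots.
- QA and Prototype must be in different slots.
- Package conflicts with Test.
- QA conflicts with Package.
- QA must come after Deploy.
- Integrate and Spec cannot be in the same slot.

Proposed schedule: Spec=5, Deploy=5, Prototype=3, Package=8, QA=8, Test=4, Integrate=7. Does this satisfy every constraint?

No. QA conflicts with Package is not satisfied.

QA and Prototype must be in different slots — holds.
QA and Integrate must be in different slots — holds.
Integrate has to finish before QA starts — holds.
Spec has to finish before Package starts — holds.
Spec and Prototype must be in different slots — holds.
Package conflicts with Test — holds.
QA must come after Deploy — holds.
Integrate and Spec cannot be in the same slot — holds.
QA conflicts with Package — violated.
Test has to finish before Spec starts — holds.
Package must be scheduled before QA — violated.
Package and Deploy must be in different slots — holds.
At most 2 tasks may share a slot — holds.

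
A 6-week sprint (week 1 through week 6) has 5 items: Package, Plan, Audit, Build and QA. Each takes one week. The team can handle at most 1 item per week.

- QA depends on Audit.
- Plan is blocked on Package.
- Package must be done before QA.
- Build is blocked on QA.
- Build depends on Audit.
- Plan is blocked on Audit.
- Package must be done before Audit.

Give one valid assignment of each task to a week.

Audit in week 2; Build in week 5; Package in week 1; QA in week 3; Plan in week 4

Checking: Audit(week 2) before Plan(week 4); Audit(week 2) before QA(week 3); Package(week 1) before Audit(week 2); Package(week 1) before QA(week 3); QA(week 3) before Build(week 5); Audit(week 2) before Build(week 5); Package(week 1) before Plan(week 4); max 1 per week (cap 1).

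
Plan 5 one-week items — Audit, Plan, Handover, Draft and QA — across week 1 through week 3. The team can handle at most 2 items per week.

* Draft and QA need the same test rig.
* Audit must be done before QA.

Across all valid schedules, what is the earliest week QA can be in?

Precedence pushes QA to at least week 2.
QA at week 2 is achievable: QA -> week 2; Handover -> week 2; Draft -> week 3; Audit -> week 1; Plan -> week 1.

week 2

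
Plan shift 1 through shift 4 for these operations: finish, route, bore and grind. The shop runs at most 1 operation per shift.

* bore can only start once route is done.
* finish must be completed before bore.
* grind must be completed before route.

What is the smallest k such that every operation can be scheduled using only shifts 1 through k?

4 shifts

The precedence chain requires at least 3 distinct shifts.
With at most 1 per shift and 4 operations, at least 4 shifts are needed.
4 works (last occupied shift: shift 4): for example finish=shift 3; bore=shift 4; route=shift 2; grind=shift 1.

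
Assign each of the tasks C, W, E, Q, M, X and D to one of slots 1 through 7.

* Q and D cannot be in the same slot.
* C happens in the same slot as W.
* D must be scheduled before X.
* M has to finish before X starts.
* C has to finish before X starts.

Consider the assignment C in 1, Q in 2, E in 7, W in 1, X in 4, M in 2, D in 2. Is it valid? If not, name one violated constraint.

No. Q and D cannot be in the same slot is not satisfied.

C happens in the same slot as W — holds.
M has to finish before X starts — holds.
Q and D cannot be in the same slot — violated.
D must be scheduled before X — holds.
C has to finish before X starts — holds.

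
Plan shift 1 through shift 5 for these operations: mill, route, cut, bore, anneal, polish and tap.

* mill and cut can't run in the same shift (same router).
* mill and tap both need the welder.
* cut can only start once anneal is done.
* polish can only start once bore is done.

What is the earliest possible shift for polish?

Precedence pushes polish to at least shift 2.
polish at shift 2 is achievable: polish -> shift 2; mill -> shift 1; tap -> shift 2; anneal -> shift 1; cut -> shift 2; route -> shift 1; bore -> shift 1.

shift 2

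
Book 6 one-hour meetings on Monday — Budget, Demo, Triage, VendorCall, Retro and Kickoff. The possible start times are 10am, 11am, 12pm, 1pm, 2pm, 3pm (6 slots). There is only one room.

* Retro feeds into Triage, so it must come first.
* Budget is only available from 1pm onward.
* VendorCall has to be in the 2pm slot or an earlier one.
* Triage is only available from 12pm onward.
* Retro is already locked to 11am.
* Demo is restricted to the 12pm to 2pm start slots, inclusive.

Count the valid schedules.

Splitting on Budget: it can be 1pm (6), 2pm (6), 3pm (12). Listing each branch's schedules as (Demo, Triage, VendorCall, Retro, Kickoff):
Budget=1pm: (12pm,2pm,10am,11am,3pm) (12pm,3pm,10am,11am,2pm) (12pm,3pm,2pm,11am,10am) (2pm,12pm,10am,11am,3pm) (2pm,3pm,10am,11am,12pm) (2pm,3pm,12pm,11am,10am) — 6.
Budget=2pm: (12pm,1pm,10am,11am,3pm) (12pm,3pm,10am,11am,1pm) (12pm,3pm,1pm,11am,10am) (1pm,12pm,10am,11am,3pm) (1pm,3pm,10am,11am,12pm) (1pm,3pm,12pm,11am,10am) — 6.
Budget=3pm: (12pm,1pm,10am,11am,2pm) (12pm,1pm,2pm,11am,10am) (12pm,2pm,10am,11am,1pm) (12pm,2pm,1pm,11am,10am) (1pm,12pm,10am,11am,2pm) (1pm,12pm,2pm,11am,10am) (1pm,2pm,10am,11am,12pm) (1pm,2pm,12pm,11am,10am) (2pm,12pm,10am,11am,1pm) (2pm,12pm,1pm,11am,10am) (2pm,1pm,10am,11am,12pm) (2pm,1pm,12pm,11am,10am) — 12.
Summing: 6 + 6 + 12 = 24.

24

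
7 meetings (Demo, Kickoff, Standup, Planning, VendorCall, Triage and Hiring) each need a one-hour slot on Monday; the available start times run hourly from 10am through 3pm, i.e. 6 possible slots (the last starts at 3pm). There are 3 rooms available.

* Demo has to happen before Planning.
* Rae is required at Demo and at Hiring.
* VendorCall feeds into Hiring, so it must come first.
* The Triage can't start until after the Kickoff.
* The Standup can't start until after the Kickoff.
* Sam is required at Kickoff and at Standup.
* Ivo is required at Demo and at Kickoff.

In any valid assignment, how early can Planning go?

11am

Precedence pushes Planning to at least 11am.
Planning at 11am is achievable: Triage -> 12pm, Kickoff -> 11am, Planning -> 11am, Demo -> 10am, Hiring -> 11am, Standup -> 12pm, VendorCall -> 10am.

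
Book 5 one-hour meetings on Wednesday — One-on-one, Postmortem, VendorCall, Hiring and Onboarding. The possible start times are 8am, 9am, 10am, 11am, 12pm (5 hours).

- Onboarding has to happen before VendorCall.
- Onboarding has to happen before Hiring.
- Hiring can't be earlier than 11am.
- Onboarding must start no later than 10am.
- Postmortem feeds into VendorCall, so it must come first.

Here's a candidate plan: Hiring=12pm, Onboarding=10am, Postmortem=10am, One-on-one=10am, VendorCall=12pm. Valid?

Valid

Postmortem feeds into VendorCall, so it must come first — holds.
Onboarding must start no later than 10am — holds.
Onboarding has to happen before VendorCall — holds.
Hiring can't be earlier than 11am — holds.
Onboarding has to happen before Hiring — holds.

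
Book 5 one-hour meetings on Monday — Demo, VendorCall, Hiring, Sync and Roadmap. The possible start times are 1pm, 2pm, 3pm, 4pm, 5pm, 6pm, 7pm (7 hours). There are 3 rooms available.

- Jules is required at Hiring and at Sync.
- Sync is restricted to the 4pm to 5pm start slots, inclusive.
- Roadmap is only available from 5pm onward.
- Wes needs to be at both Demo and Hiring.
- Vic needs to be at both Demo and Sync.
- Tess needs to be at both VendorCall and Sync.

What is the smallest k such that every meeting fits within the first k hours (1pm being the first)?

With at most 3 per hour and 5 meetings, at least 2 hours are needed.
Roadmap can't be placed before 5pm — that is hour 5 counting from 1pm — so the schedule must run through at least 5 hours.
5 works (last occupied hour: 5pm): for example VendorCall in 1pm, Hiring in 2pm, Sync in 4pm, Demo in 1pm, Roadmap in 5pm.

5 hours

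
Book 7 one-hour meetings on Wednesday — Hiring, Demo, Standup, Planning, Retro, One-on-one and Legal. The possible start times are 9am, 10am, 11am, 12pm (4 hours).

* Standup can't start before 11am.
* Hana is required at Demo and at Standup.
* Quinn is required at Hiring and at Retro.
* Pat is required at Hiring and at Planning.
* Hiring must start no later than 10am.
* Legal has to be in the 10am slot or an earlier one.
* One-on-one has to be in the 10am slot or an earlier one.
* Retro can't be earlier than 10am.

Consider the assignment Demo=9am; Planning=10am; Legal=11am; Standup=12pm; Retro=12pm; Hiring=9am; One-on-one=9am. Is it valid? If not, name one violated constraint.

No. Legal has to be in the 10am slot or an earlier one is not satisfied.

Hiring must start no later than 10am — holds.
Hana is required at Demo and at Standup — holds.
Legal has to be in the 10am slot or an earlier one — violated.
One-on-one has to be in the 10am slot or an earlier one — holds.
Standup can't start before 11am — holds.
Retro can't be earlier than 10am — holds.
Pat is required at Hiring and at Planning — holds.
Quinn is required at Hiring and at Retro — holds.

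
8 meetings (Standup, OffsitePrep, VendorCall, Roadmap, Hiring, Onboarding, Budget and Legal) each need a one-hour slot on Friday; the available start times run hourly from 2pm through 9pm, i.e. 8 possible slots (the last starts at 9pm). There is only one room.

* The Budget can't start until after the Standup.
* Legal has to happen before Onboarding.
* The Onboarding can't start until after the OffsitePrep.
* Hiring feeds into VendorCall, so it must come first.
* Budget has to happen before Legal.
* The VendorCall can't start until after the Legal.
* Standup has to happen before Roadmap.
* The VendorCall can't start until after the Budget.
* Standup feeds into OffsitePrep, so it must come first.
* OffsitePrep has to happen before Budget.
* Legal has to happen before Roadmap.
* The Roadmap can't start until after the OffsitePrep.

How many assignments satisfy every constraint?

36

Splitting on Standup: it can be 2pm (30), 3pm (6). Listing each branch's schedules as (OffsitePrep, VendorCall, Roadmap, Hiring, Onboarding, Budget, Legal):
Standup=2pm: (3pm,7pm,8pm,4pm,9pm,5pm,6pm) (3pm,7pm,8pm,5pm,9pm,4pm,6pm) (3pm,7pm,8pm,6pm,9pm,4pm,5pm) (3pm,7pm,9pm,4pm,8pm,5pm,6pm) (3pm,7pm,9pm,5pm,8pm,4pm,6pm) (3pm,7pm,9pm,6pm,8pm,4pm,5pm) (3pm,8pm,6pm,7pm,9pm,4pm,5pm) (3pm,8pm,7pm,4pm,9pm,5pm,6pm) (3pm,8pm,7pm,5pm,9pm,4pm,6pm) (3pm,8pm,7pm,6pm,9pm,4pm,5pm) (3pm,8pm,9pm,4pm,7pm,5pm,6pm) (3pm,8pm,9pm,5pm,7pm,4pm,6pm) (3pm,8pm,9pm,6pm,7pm,4pm,5pm) (3pm,8pm,9pm,7pm,6pm,4pm,5pm) (3pm,9pm,6pm,7pm,8pm,4pm,5pm) (3pm,9pm,6pm,8pm,7pm,4pm,5pm) (3pm,9pm,7pm,4pm,8pm,5pm,6pm) (3pm,9pm,7pm,5pm,8pm,4pm,6pm) (3pm,9pm,7pm,6pm,8pm,4pm,5pm) (3pm,9pm,7pm,8pm,6pm,4pm,5pm) (3pm,9pm,8pm,4pm,7pm,5pm,6pm) (3pm,9pm,8pm,5pm,7pm,4pm,6pm) (3pm,9pm,8pm,6pm,7pm,4pm,5pm) (3pm,9pm,8pm,7pm,6pm,4pm,5pm) (4pm,7pm,8pm,3pm,9pm,5pm,6pm) (4pm,7pm,9pm,3pm,8pm,5pm,6pm) (4pm,8pm,7pm,3pm,9pm,5pm,6pm) (4pm,8pm,9pm,3pm,7pm,5pm,6pm) (4pm,9pm,7pm,3pm,8pm,5pm,6pm) (4pm,9pm,8pm,3pm,7pm,5pm,6pm) — 30.
Standup=3pm: (4pm,7pm,8pm,2pm,9pm,5pm,6pm) (4pm,7pm,9pm,2pm,8pm,5pm,6pm) (4pm,8pm,7pm,2pm,9pm,5pm,6pm) (4pm,8pm,9pm,2pm,7pm,5pm,6pm) (4pm,9pm,7pm,2pm,8pm,5pm,6pm) (4pm,9pm,8pm,2pm,7pm,5pm,6pm) — 6.
Summing: 30 + 6 = 36.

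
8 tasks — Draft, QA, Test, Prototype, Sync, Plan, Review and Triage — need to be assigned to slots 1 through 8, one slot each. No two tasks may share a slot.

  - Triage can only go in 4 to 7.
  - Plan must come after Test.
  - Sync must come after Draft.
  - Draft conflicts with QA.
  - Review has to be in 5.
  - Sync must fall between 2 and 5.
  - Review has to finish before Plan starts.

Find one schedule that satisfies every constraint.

Review in 5; Plan in 6; Prototype in 8; QA in 7; Test in 3; Draft in 1; Sync in 2; Triage in 4

Checking: Test(3) before Plan(6); Review(5) before Plan(6); Draft(1) before Sync(2); Draft(1) != QA(7); Triage=4 in [4,7]; Sync=2 in [2,5]; Review=5 in [5,5]; max 1 per slot (cap 1).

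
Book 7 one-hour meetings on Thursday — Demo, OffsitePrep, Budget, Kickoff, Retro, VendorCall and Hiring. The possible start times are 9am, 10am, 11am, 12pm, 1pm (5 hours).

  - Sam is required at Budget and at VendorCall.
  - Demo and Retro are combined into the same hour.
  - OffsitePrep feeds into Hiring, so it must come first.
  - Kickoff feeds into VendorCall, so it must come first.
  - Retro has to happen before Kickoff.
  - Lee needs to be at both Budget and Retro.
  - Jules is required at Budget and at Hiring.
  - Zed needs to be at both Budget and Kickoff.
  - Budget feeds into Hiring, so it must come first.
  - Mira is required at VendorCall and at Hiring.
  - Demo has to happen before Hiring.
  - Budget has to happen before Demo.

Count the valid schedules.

22

Splitting on Demo: it can be 10am (16), 11am (6). Listing each branch's schedules as (OffsitePrep, Budget, Kickoff, Retro, VendorCall, Hiring):
Demo=10am: (9am,9am,11am,10am,12pm,11am) (9am,9am,11am,10am,12pm,1pm) (9am,9am,11am,10am,1pm,11am) (9am,9am,11am,10am,1pm,12pm) (9am,9am,12pm,10am,1pm,11am) (9am,9am,12pm,10am,1pm,12pm) (10am,9am,11am,10am,12pm,11am) (10am,9am,11am,10am,12pm,1pm) (10am,9am,11am,10am,1pm,11am) (10am,9am,11am,10am,1pm,12pm) (10am,9am,12pm,10am,1pm,11am) (10am,9am,12pm,10am,1pm,12pm) (11am,9am,11am,10am,12pm,1pm) (11am,9am,11am,10am,1pm,12pm) (11am,9am,12pm,10am,1pm,12pm) (12pm,9am,11am,10am,12pm,1pm) — 16.
Demo=11am: (9am,9am,12pm,11am,1pm,12pm) (9am,10am,12pm,11am,1pm,12pm) (10am,9am,12pm,11am,1pm,12pm) (10am,10am,12pm,11am,1pm,12pm) (11am,9am,12pm,11am,1pm,12pm) (11am,10am,12pm,11am,1pm,12pm) — 6.
Summing: 16 + 6 = 22.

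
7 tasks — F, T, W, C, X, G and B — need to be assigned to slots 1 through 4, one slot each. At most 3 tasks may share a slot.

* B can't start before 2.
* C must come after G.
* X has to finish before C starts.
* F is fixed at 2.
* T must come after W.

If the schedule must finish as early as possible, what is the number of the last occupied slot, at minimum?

The precedence chain requires at least 2 distinct slots.
With at most 3 per slot and 7 tasks, at least 3 slots are needed.
3 works (last occupied slot: 3): for example W in 1, X in 1, B in 2, T in 3, F in 2, G in 1, C in 2.

slot 3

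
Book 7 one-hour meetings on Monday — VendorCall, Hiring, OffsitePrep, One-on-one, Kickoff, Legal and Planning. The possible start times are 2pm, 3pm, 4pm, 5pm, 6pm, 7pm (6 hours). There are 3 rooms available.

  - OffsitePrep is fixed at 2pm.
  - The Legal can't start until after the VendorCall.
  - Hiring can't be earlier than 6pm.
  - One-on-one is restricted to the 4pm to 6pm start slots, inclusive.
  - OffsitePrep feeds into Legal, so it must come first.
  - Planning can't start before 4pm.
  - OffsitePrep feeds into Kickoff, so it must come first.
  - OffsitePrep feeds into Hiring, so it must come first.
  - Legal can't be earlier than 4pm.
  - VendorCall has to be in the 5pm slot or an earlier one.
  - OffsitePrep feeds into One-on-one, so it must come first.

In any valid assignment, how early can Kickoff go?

Precedence pushes Kickoff to at least 3pm.
Kickoff at 3pm is achievable: Kickoff -> 3pm; Planning -> 4pm; One-on-one -> 4pm; OffsitePrep -> 2pm; Hiring -> 6pm; VendorCall -> 2pm; Legal -> 4pm.

3pm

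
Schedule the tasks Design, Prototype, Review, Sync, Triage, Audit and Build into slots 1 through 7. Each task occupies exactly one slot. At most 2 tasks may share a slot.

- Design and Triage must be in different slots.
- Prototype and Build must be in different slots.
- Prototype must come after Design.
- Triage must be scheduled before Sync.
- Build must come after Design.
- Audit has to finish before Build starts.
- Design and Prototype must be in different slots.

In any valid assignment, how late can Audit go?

6

Downstream work caps Audit at 6.
Audit at 6 is achievable: Build in 7, Prototype in 2, Design in 1, Sync in 3, Triage in 2, Review in 1, Audit in 6.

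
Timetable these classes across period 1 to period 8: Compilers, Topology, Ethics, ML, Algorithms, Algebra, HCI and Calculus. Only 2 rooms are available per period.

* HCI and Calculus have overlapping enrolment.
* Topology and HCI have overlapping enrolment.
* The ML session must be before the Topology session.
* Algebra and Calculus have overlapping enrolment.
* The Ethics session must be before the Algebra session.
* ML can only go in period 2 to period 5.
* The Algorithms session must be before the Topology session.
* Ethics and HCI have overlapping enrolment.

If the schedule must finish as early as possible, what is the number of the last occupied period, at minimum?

The precedence chain requires at least 2 distinct periods.
With at most 2 per period and 8 classes, at least 4 periods are needed.
Propagating the time windows through the other constraints, Topology can't land before period 3, so the schedule must run through at least period 3.
4 works (last occupied period: period 4): for example Topology=period 3; Calculus=period 3; Compilers=period 4; Algebra=period 2; HCI=period 4; Algorithms=period 1; Ethics=period 1; ML=period 2.

4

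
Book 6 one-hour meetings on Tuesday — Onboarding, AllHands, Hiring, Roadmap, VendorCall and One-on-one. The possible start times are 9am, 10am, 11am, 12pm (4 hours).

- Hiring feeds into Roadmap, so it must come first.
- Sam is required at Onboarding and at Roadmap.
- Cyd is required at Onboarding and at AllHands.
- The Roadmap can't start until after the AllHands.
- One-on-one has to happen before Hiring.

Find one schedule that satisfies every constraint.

One-on-one -> 9am, Onboarding -> 10am, AllHands -> 9am, Roadmap -> 11am, VendorCall -> 9am, Hiring -> 10am

Checking: One-on-one(9am) before Hiring(10am); Hiring(10am) before Roadmap(11am); AllHands(9am) before Roadmap(11am); Onboarding(10am) != AllHands(9am); Onboarding(10am) != Roadmap(11am).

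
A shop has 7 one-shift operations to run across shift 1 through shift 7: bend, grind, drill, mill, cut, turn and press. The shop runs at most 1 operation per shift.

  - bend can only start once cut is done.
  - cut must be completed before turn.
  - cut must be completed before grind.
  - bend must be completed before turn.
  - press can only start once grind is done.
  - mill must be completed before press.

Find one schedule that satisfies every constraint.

press -> shift 6, drill -> shift 7, mill -> shift 5, grind -> shift 3, cut -> shift 1, bend -> shift 2, turn -> shift 4

Checking: cut(shift 1) before bend(shift 2); grind(shift 3) before press(shift 6); cut(shift 1) before grind(shift 3); cut(shift 1) before turn(shift 4); bend(shift 2) before turn(shift 4); mill(shift 5) before press(shift 6); max 1 per shift (cap 1).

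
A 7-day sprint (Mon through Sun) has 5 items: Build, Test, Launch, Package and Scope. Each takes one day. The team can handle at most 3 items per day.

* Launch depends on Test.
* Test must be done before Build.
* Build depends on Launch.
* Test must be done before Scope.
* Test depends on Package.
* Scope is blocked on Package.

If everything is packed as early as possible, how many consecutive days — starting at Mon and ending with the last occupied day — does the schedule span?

The precedence chain requires at least 4 distinct days.
With at most 3 per day and 5 tasks, at least 2 days are needed.
4 works (last occupied day: Thu): for example Test -> Tue, Scope -> Wed, Package -> Mon, Launch -> Wed, Build -> Thu.

4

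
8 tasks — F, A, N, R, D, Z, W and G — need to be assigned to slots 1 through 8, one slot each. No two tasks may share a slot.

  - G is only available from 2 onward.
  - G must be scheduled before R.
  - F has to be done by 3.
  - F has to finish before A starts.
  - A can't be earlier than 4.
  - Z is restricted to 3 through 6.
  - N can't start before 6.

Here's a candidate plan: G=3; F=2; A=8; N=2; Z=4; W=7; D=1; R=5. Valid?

A can't be earlier than 4 — holds.
N can't start before 6 — violated.
G must be scheduled before R — holds.
No two tasks may share a slot — violated.
F has to finish before A starts — holds.
Z is restricted to 3 through 6 — holds.
G is only available from 2 onward — holds.
F has to be done by 3 — holds.

No — it violates: No two tasks may share a slot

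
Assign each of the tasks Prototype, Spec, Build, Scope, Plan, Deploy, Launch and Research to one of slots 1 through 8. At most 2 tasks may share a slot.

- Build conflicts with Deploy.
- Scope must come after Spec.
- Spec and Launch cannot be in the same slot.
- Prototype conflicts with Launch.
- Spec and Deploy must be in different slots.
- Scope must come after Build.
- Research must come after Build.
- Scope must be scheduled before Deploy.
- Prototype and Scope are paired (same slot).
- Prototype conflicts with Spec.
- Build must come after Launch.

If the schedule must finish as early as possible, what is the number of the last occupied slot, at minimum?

The precedence chain requires at least 4 distinct slots.
With at most 2 per slot and 8 tasks, at least 4 slots are needed.
4 works (last occupied slot: 4): for example Plan=1; Scope=3; Research=4; Build=2; Launch=1; Spec=2; Prototype=3; Deploy=4.

slot 4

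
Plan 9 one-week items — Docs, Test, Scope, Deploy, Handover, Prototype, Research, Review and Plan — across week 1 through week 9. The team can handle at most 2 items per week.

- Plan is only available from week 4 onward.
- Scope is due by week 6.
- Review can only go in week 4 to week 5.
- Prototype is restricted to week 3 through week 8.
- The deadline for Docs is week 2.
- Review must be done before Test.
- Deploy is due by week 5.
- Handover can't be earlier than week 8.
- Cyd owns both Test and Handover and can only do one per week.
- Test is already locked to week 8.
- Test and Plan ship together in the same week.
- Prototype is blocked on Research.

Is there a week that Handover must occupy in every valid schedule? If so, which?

Handover's window is week 8–week 9.
Test is fixed at week 8, and Handover can't share a week with Test.
So Handover must be week 9.

week 9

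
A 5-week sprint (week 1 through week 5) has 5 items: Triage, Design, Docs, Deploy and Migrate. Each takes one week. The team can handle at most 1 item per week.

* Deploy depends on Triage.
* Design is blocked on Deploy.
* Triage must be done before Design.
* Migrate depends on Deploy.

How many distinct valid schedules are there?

10

Splitting on Triage: it can be week 1 (8), week 2 (2). Listing each branch's schedules as (Design, Docs, Deploy, Migrate) by week number:
Triage=week 1: (3,4,2,5) (3,5,2,4) (4,2,3,5) (4,3,2,5) (4,5,2,3) (5,2,3,4) (5,3,2,4) (5,4,2,3) — 8.
Triage=week 2: (4,1,3,5) (5,1,3,4) — 2.
Summing: 8 + 2 = 10.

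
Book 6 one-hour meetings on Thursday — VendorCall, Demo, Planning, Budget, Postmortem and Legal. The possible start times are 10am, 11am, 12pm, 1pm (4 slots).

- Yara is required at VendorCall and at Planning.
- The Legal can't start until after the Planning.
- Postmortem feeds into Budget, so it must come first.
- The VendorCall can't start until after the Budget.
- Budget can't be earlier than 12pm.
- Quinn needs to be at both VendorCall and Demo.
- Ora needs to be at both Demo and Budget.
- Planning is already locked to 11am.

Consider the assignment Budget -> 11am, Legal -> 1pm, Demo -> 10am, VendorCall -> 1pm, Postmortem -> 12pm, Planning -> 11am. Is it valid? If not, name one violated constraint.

The VendorCall can't start until after the Budget — holds.
Quinn needs to be at both VendorCall and Demo — holds.
The Legal can't start until after the Planning — holds.
Yara is required at VendorCall and at Planning — holds.
Budget can't be earlier than 12pm — violated.
Postmortem feeds into Budget, so it must come first — violated.
Ora needs to be at both Demo and Budget — holds.
Planning is already locked to 11am — holds.

No. Postmortem feeds into Budget, so it must come first is not satisfied.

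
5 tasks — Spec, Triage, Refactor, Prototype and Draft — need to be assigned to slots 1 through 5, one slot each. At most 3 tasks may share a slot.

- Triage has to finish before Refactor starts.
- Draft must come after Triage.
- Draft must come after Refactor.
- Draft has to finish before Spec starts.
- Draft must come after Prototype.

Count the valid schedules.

13

Splitting on Spec: it can be 4 (2), 5 (11). Listing each branch's schedules as (Triage, Refactor, Prototype, Draft):
Spec=4: (1,2,1,3) (1,2,2,3) — 2.
Spec=5: (1,2,1,3) (1,2,1,4) (1,2,2,3) (1,2,2,4) (1,2,3,4) (1,3,1,4) (1,3,2,4) (1,3,3,4) (2,3,1,4) (2,3,2,4) (2,3,3,4) — 11.
Summing: 2 + 11 = 13.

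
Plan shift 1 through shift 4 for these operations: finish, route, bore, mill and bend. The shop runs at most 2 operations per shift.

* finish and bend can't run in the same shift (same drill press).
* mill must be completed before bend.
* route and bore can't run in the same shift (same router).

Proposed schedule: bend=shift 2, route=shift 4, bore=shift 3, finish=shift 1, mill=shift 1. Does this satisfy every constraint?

mill must be completed before bend — holds.
The shop runs at most 2 operations per shift — holds.
route and bore can't run in the same shift (same router) — holds.
finish and bend can't run in the same shift (same drill press) — holds.

Valid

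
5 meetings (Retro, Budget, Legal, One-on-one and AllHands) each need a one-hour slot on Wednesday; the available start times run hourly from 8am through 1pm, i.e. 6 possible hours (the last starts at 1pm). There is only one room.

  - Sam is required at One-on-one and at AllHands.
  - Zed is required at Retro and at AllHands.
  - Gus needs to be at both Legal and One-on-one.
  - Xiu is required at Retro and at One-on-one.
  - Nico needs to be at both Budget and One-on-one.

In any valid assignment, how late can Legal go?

1pm

Legal at 1pm is achievable: One-on-one=10am; AllHands=11am; Budget=9am; Retro=8am; Legal=1pm.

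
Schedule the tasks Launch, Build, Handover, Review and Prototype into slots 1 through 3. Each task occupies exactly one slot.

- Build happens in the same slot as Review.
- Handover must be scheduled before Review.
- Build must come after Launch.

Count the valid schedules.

Splitting on Launch: it can be 1 (9), 2 (6). Listing each branch's schedules as (Build, Handover, Review, Prototype):
Launch=1: (2,1,2,1) (2,1,2,2) (2,1,2,3) (3,1,3,1) (3,1,3,2) (3,1,3,3) (3,2,3,1) (3,2,3,2) (3,2,3,3) — 9.
Launch=2: (3,1,3,1) (3,1,3,2) (3,1,3,3) (3,2,3,1) (3,2,3,2) (3,2,3,3) — 6.
Summing: 9 + 6 = 15.

15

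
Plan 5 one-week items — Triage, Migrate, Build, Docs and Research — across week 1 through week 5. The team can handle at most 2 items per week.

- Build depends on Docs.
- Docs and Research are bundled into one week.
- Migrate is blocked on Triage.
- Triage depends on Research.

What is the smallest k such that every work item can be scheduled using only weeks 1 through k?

The precedence chain requires at least 3 distinct weeks.
With at most 2 per week and 5 work items, at least 3 weeks are needed.
3 works (last occupied week: week 3): for example Build -> week 2, Research -> week 1, Docs -> week 1, Migrate -> week 3, Triage -> week 2.

3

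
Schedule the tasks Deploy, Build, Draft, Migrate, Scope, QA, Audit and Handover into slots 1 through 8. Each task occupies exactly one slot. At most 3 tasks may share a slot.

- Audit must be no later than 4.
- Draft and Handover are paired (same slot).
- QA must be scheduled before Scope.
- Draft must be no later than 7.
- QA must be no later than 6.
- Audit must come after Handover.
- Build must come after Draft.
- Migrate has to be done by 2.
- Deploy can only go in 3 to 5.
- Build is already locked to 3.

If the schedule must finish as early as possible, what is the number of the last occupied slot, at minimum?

The precedence chain requires at least 2 distinct slots.
With at most 3 per slot and 8 tasks, at least 3 slots are needed.
Deploy can't be placed before 3, so the schedule must run through at least slot 3.
3 works (last occupied slot: 3): for example Deploy=3; Draft=1; Build=3; Handover=1; QA=2; Scope=3; Migrate=1; Audit=2.

slot 3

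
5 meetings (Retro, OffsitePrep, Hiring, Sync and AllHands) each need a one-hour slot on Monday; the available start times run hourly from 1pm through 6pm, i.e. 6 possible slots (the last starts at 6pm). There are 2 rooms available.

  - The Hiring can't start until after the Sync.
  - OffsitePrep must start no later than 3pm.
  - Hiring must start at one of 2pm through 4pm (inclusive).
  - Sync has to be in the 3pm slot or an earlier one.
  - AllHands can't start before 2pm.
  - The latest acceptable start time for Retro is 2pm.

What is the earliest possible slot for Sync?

Sync's own window allows nothing later than 3pm.
Sync at 1pm is achievable: Sync in 1pm; Retro in 1pm; OffsitePrep in 2pm; Hiring in 2pm; AllHands in 3pm.

1pm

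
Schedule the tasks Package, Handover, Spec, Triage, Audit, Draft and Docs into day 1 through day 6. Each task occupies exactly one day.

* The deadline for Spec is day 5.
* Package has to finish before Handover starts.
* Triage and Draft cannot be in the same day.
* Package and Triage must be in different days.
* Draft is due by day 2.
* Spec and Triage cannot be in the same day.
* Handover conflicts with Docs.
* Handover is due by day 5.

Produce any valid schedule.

Package -> day 1; Triage -> day 2; Handover -> day 2; Draft -> day 1; Audit -> day 1; Docs -> day 1; Spec -> day 1

Checking: Package(day 1) before Handover(day 2); Handover(day 2) != Docs(day 1); Package(day 1) != Triage(day 2); Spec(day 1) != Triage(day 2); Triage(day 2) != Draft(day 1); Draft=day 1 in [day 1,day 2]; Spec=day 1 in [day 1,day 5]; Handover=day 2 in [day 1,day 5].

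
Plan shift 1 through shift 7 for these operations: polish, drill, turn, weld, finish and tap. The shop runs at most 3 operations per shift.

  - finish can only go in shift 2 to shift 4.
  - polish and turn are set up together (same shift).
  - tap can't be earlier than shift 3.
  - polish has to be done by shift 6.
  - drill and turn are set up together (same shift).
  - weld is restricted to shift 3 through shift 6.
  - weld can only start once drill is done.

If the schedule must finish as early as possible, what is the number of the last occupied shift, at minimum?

The precedence chain requires at least 2 distinct shifts.
With at most 3 per shift and 6 operations, at least 2 shifts are needed.
weld can't be placed before shift 3, so the schedule must run through at least shift 3.
3 works (last occupied shift: shift 3): for example weld in shift 3; polish in shift 1; tap in shift 3; turn in shift 1; drill in shift 1; finish in shift 2.

shift 3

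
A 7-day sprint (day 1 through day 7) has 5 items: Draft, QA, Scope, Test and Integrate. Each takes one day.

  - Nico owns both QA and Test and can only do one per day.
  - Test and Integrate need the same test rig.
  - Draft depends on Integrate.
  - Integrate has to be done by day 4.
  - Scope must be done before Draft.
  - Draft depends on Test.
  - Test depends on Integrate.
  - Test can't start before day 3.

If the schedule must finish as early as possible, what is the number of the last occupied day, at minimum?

day 4

The precedence chain requires at least 3 distinct days.
Propagating the time windows through the other constraints, Draft can't land before day 4, so the schedule must run through at least day 4.
4 works (last occupied day: day 4): for example Test=day 3, QA=day 1, Integrate=day 1, Draft=day 4, Scope=day 1.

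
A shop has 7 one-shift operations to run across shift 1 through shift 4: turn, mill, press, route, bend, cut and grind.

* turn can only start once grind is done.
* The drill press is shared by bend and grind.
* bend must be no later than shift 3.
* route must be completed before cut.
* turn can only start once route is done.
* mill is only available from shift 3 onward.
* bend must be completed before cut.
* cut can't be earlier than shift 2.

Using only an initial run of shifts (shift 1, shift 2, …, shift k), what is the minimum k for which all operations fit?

3

The precedence chain requires at least 2 distinct shifts.
mill can't be placed before shift 3, so the schedule must run through at least shift 3.
3 works (last occupied shift: shift 3): for example route in shift 1; bend in shift 1; mill in shift 3; turn in shift 3; press in shift 1; grind in shift 2; cut in shift 2.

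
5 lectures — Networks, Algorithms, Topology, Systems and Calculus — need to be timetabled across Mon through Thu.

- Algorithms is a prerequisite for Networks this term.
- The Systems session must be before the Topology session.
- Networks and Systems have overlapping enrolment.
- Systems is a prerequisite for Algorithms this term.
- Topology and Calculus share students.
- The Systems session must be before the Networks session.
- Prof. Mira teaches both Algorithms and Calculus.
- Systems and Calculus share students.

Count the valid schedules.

Splitting on Networks: it can be Wed (4), Thu (11). Listing each branch's schedules as (Algorithms, Topology, Systems, Calculus):
Networks=Wed: (Tue,Tue,Mon,Wed) (Tue,Tue,Mon,Thu) (Tue,Wed,Mon,Thu) (Tue,Thu,Mon,Wed) — 4.
Networks=Thu: (Tue,Tue,Mon,Wed) (Tue,Tue,Mon,Thu) (Tue,Wed,Mon,Thu) (Tue,Thu,Mon,Wed) (Wed,Tue,Mon,Thu) (Wed,Wed,Mon,Tue) (Wed,Wed,Mon,Thu) (Wed,Wed,Tue,Mon) (Wed,Wed,Tue,Thu) (Wed,Thu,Mon,Tue) (Wed,Thu,Tue,Mon) — 11.
Summing: 4 + 11 = 15.

15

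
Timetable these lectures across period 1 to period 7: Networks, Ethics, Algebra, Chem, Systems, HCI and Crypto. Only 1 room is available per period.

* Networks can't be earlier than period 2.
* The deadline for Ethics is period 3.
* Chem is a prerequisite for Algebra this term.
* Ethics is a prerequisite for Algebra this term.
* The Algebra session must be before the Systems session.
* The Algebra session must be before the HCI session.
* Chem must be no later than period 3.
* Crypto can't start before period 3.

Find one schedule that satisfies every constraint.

Crypto -> period 3, Algebra -> period 5, Ethics -> period 1, Systems -> period 6, Networks -> period 4, Chem -> period 2, HCI -> period 7

Checking: Ethics(period 1) before Algebra(period 5); Algebra(period 5) before Systems(period 6); Algebra(period 5) before HCI(period 7); Chem(period 2) before Algebra(period 5); Ethics=period 1 in [period 1,period 3]; Chem=period 2 in [period 1,period 3]; Networks=period 4 in [period 2,period 7]; Crypto=period 3 in [period 3,period 7]; max 1 per period (cap 1).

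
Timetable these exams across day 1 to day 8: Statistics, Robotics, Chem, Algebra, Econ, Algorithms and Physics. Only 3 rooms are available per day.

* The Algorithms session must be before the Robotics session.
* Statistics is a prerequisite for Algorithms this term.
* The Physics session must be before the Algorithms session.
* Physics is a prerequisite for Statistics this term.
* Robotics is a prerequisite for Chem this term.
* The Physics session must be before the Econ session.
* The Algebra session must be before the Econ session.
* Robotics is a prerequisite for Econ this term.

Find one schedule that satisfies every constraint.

Statistics -> day 2, Chem -> day 5, Econ -> day 5, Physics -> day 1, Robotics -> day 4, Algebra -> day 1, Algorithms -> day 3

Checking: Physics(day 1) before Algorithms(day 3); Physics(day 1) before Statistics(day 2); Robotics(day 4) before Chem(day 5); Algebra(day 1) before Econ(day 5); Robotics(day 4) before Econ(day 5); Algorithms(day 3) before Robotics(day 4); Physics(day 1) before Econ(day 5); Statistics(day 2) before Algorithms(day 3); max 2 per day (cap 3).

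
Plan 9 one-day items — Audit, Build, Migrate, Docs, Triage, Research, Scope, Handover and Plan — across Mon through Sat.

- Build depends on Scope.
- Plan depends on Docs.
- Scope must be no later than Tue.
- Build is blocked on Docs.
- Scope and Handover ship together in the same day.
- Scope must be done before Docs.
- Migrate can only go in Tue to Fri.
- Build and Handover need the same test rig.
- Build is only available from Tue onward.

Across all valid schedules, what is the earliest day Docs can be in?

Tue

Precedence pushes Docs to at least Tue; downstream work caps Docs at Fri.
Docs at Tue is achievable: Docs in Tue; Audit in Mon; Triage in Mon; Build in Wed; Migrate in Tue; Research in Mon; Plan in Wed; Scope in Mon; Handover in Mon.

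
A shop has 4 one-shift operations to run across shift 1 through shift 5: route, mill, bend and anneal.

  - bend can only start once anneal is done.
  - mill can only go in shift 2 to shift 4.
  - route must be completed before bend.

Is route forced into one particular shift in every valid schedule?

route can be shift 1 (e.g. bend in shift 2; anneal in shift 1; mill in shift 2; route in shift 1) or shift 2 (e.g. anneal -> shift 1, mill -> shift 2, bend -> shift 3, route -> shift 2).

No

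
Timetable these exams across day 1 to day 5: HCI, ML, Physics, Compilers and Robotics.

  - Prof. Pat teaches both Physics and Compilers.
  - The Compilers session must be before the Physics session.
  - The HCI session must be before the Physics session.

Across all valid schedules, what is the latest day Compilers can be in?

Downstream work caps Compilers at day 4.
Compilers at day 4 is achievable: Physics in day 5; HCI in day 1; Compilers in day 4; ML in day 1; Robotics in day 1.

day 4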